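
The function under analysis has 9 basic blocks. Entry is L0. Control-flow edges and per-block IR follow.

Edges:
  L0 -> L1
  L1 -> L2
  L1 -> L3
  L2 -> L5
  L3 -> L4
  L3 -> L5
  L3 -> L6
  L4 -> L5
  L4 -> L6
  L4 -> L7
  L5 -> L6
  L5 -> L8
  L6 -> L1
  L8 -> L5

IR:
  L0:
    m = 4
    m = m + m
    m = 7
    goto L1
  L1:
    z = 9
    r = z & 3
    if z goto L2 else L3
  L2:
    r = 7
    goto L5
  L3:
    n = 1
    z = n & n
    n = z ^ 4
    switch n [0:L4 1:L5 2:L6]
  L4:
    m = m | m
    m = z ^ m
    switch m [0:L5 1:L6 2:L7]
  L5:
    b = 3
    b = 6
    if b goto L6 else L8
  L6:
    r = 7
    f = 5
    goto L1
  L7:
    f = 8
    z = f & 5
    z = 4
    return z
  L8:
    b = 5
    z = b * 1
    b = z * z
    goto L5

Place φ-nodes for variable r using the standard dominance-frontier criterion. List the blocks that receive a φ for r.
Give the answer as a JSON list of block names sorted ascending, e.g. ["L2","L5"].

Answer: ["L1", "L5", "L6"]

Derivation:
idom tree: L1←L0 L2←L1 L3←L1 L4←L3 L5←L1 L6←L1 L7←L4 L8←L5
Dom∩ at merges:
  L1: preds {L0,L6}: {L0} ∩ {L0,L1,L6} = {L0}; idom=L0
  L5: preds {L2,L3,L4,L8}: {L0,L1,L2} ∩ {L0,L1,L3} ∩ {L0,L1,L3,L4} ∩ {L0,L1,L5,L8} = {L0,L1}; idom=L1
  L6: preds {L3,L4,L5}: {L0,L1,L3} ∩ {L0,L1,L3,L4} ∩ {L0,L1,L5} = {L0,L1}; idom=L1

DF walk-up:
  L1←L0: walk · to L0
  L1←L6: walk L6→L1 to L0
  L5←L2: walk L2 to L1
  L5←L3: walk L3 to L1
  L5←L4: walk L4→L3 to L1
  L5←L8: walk L8→L5 to L1
  L6←L3: walk L3 to L1
  L6←L4: walk L4→L3 to L1
  L6←L5: walk L5 to L1
  L0: DF=∅
  L1: DF={L1}
  L2: DF={L5}
  L3: DF={L5,L6}
  L4: DF={L5,L6}
  L5: DF={L5,L6}
  L6: DF={L1}
  L7: DF=∅
  L8: DF={L5}

φ for r: defs {L1,L2,L6}
  DF⁺ = {L1,L5,L6}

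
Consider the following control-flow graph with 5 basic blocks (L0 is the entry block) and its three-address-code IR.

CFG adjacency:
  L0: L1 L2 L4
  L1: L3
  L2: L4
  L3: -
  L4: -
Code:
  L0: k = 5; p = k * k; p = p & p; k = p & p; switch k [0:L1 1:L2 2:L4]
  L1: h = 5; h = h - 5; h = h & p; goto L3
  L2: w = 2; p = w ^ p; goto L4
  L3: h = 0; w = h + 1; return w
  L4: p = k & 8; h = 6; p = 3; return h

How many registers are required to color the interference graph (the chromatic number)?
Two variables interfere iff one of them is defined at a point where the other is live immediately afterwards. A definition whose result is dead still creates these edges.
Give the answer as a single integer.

Block summaries:
  L0: def={k,p} ue=∅
  L1: def={h} ue={p}
  L2: def={p,w} ue={p}
  L3: def={h,w} ue=∅
  L4: def={h,p} ue={k}

Live sets:
  live L0: ∅→{k,p}
  live L1: {p}→∅
  live L2: {k,p}→{k}
  live L3: ∅→∅
  live L4: {k}→∅

Conflict graph:
  h — {p}
  k — {p,w}
  p — {h,k,w}
  w — {k,p}

Colouring:
  {k,p,w} pairwise interfere (3-clique) ⇒ χ ≥ 3
  3-colouring: c0={p}  c1={h,k}  c2={w}
  χ = 3

Answer: 3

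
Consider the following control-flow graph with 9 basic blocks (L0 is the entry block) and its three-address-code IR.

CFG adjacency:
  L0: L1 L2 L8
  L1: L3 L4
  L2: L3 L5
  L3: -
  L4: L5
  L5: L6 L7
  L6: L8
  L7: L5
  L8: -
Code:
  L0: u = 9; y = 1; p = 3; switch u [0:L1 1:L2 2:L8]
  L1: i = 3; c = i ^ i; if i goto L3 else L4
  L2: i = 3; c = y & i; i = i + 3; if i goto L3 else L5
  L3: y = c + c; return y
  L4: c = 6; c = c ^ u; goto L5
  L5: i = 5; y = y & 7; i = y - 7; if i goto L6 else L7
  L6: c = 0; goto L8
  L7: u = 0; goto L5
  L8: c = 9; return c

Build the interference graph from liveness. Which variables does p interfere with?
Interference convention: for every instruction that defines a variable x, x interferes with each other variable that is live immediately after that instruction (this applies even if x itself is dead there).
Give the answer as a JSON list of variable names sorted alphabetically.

Answer: ["u", "y"]

Working:
Block summaries:
  L0: {p,u,y} / ∅
  L1: {c,i} / ∅
  L2: {c,i} / {y}
  L3: {y} / {c}
  L4: {c} / {u}
  L5: {i,y} / {y}
  L6: {c} / ∅
  L7: {u} / ∅
  L8: {c} / ∅

Backward fixpoint:
  live L0: ∅→{u,y}
  live L1: {u,y}→{c,u,y}
  live L2: {y}→{c,y}
  live L3: {c}→∅
  live L4: {u,y}→{y}
  live L5: {y}→{y}
  live L6: ∅→∅
  live L7: {y}→{y}
  live L8: ∅→∅

Conflict graph:
  c — {i,u,y}
  i — {c,u,y}
  p — {u,y}
  u — {c,i,p,y}
  y — {c,i,p,u}

N(p) = ["u", "y"]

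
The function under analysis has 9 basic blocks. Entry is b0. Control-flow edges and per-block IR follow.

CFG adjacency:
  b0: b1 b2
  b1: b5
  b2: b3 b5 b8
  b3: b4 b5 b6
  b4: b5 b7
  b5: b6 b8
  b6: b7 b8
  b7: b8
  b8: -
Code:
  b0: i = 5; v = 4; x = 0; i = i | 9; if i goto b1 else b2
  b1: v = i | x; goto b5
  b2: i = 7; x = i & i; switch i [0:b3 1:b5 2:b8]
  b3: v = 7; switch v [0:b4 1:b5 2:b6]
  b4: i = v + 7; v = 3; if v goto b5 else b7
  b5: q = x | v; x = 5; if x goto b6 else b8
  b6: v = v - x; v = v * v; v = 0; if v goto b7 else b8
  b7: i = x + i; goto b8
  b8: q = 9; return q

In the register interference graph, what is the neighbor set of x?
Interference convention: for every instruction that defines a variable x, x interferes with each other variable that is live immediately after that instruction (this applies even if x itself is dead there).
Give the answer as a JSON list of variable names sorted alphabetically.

Block summaries:
  b0: {i,v,x} / ∅
  b1: {v} / {i,x}
  b2: {i,x} / ∅
  b3: {v} / ∅
  b4: {i,v} / {v}
  b5: {q,x} / {v,x}
  b6: {v} / {v,x}
  b7: {i} / {i,x}
  b8: {q} / ∅

Liveness:
  b0 li=∅ lo={i,v,x}
  b1 li={i,x} lo={i,v,x}
  b2 li={v} lo={i,v,x}
  b3 li={i,x} lo={i,v,x}
  b4 li={v,x} lo={i,v,x}
  b5 li={i,v,x} lo={i,v,x}
  b6 li={i,v,x} lo={i,x}
  b7 li={i,x} lo=∅
  b8 li=∅ lo=∅

Interference:
  i↔{q,v,x}
  q↔{i,v}
  v↔{i,q,x}
  x↔{i,v}

N(x) = ["i", "v"]

Answer: ["i", "v"]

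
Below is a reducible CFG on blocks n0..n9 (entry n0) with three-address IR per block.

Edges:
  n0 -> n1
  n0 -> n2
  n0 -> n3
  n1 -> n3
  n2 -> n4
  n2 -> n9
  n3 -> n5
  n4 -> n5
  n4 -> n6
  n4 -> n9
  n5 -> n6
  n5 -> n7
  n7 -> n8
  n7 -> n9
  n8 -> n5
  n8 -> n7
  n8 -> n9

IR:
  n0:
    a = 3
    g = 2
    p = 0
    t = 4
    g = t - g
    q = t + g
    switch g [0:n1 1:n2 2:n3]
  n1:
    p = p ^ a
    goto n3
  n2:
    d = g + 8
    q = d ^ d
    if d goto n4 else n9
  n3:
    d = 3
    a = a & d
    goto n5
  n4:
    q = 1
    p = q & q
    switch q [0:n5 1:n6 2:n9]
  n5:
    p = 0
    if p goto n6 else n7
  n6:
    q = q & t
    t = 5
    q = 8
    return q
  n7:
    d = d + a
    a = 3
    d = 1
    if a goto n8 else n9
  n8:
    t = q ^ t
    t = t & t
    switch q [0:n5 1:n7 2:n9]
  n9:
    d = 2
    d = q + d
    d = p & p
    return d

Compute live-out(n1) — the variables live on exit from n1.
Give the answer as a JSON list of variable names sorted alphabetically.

Answer: ["a", "q", "t"]

Working:
Block summaries:
  n0: def={a,g,p,q,t} ue=∅
  n1: def={p} ue={a,p}
  n2: def={d,q} ue={g}
  n3: def={a,d} ue={a}
  n4: def={p,q} ue=∅
  n5: def={p} ue=∅
  n6: def={q,t} ue={q,t}
  n7: def={a,d} ue={a,d}
  n8: def={t} ue={q,t}
  n9: def={d} ue={p,q}

Liveness:
  live n0: ∅→{a,g,p,q,t}
  live n1: {a,p,q,t}→{a,q,t}
  live n2: {a,g,p,t}→{a,d,p,q,t}
  live n3: {a,q,t}→{a,d,q,t}
  live n4: {a,d,t}→{a,d,p,q,t}
  live n5: {a,d,q,t}→{a,d,p,q,t}
  live n6: {q,t}→∅
  live n7: {a,d,p,q,t}→{a,d,p,q,t}
  live n8: {a,d,p,q,t}→{a,d,p,q,t}
  live n9: {p,q}→∅

live-out(n1) = ["a", "q", "t"]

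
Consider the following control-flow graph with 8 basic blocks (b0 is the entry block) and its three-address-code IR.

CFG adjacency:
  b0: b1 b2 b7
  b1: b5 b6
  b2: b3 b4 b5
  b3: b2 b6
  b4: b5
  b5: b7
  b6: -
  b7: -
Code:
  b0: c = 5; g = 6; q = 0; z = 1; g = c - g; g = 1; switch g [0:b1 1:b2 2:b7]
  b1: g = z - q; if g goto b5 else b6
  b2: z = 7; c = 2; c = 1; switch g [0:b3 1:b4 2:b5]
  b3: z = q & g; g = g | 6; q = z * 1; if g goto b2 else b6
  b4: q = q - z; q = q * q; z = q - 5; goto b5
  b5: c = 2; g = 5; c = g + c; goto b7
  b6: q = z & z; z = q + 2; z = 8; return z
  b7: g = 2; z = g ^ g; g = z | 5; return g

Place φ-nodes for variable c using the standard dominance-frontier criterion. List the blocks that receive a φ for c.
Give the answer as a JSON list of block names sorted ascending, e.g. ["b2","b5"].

Answer: ["b2", "b5", "b6", "b7"]

Analysis:
idom tree: b1←b0 b2←b0 b3←b2 b4←b2 b5←b0 b6←b0 b7←b0
Dom at joins:
  b2: preds {b0,b3}: {b0} ∩ {b0,b2,b3} = {b0}; idom=b0
  b5: preds {b1,b2,b4}: {b0,b1} ∩ {b0,b2} ∩ {b0,b2,b4} = {b0}; idom=b0
  b6: preds {b1,b3}: {b0,b1} ∩ {b0,b2,b3} = {b0}; idom=b0
  b7: preds {b0,b5}: {b0} ∩ {b0,b5} = {b0}; idom=b0

DF derivation:
  b2←b0: walk · to b0
  b2←b3: walk b3→b2 to b0
  b5←b1: walk b1 to b0
  b5←b2: walk b2 to b0
  b5←b4: walk b4→b2 to b0
  b6←b1: walk b1 to b0
  b6←b3: walk b3→b2 to b0
  b7←b0: walk · to b0
  b7←b5: walk b5 to b0
  DF(b0)=∅
  DF(b1)={b5,b6}
  DF(b2)={b2,b5,b6}
  DF(b3)={b2,b6}
  DF(b4)={b5}
  DF(b5)={b7}
  DF(b6)=∅
  DF(b7)=∅

φ for c: defs {b0,b2,b5}
  DF⁺ = {b2,b5,b6,b7}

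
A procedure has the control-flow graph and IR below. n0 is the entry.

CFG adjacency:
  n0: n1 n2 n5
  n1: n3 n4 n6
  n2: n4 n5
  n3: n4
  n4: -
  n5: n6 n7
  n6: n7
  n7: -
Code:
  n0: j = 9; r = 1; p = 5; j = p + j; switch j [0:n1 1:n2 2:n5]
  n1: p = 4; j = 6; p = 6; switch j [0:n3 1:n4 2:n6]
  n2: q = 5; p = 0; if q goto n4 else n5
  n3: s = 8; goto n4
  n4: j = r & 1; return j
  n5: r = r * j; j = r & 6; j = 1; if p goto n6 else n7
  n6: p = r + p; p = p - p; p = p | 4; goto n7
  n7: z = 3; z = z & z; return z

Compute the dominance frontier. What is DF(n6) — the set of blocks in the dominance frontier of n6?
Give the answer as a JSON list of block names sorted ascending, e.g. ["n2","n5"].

idom tree: n1←n0 n2←n0 n3←n1 n4←n0 n5←n0 n6←n0 n7←n0
Join-block Dom:
  n4: preds {n1,n2,n3}: {n0,n1} ∩ {n0,n2} ∩ {n0,n1,n3} = {n0}; idom=n0
  n5: preds {n0,n2}: {n0} ∩ {n0,n2} = {n0}; idom=n0
  n6: preds {n1,n5}: {n0,n1} ∩ {n0,n5} = {n0}; idom=n0
  n7: preds {n5,n6}: {n0,n5} ∩ {n0,n6} = {n0}; idom=n0

DF derivation:
  join n4 pred n1: n1 stop@n0
  join n4 pred n2: n2 stop@n0
  join n4 pred n3: n3→n1 stop@n0
  join n5 pred n0: · stop@n0
  join n5 pred n2: n2 stop@n0
  join n6 pred n1: n1 stop@n0
  join n6 pred n5: n5 stop@n0
  join n7 pred n5: n5 stop@n0
  join n7 pred n6: n6 stop@n0
  n0 → ∅
  n1 → {n4,n6}
  n2 → {n4,n5}
  n3 → {n4}
  n4 → ∅
  n5 → {n6,n7}
  n6 → {n7}
  n7 → ∅

DF(n6) = ["n7"]

Answer: ["n7"]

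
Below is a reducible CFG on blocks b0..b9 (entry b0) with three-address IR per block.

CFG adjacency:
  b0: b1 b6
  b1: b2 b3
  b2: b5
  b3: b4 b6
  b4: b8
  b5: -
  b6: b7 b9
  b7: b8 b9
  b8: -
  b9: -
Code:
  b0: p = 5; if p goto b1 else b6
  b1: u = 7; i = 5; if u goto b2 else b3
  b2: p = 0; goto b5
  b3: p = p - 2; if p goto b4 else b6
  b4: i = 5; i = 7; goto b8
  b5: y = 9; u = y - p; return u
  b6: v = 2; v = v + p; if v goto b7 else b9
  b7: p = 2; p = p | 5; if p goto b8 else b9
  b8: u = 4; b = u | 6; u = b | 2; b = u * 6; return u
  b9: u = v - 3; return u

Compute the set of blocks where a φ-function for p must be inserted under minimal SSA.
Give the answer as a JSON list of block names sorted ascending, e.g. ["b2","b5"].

Answer: ["b6", "b8", "b9"]

Derivation:
idom tree: b1←b0 b2←b1 b3←b1 b4←b3 b5←b2 b6←b0 b7←b6 b8←b0 b9←b6
Dom at joins:
  b6: preds {b0,b3}: {b0} ∩ {b0,b1,b3} = {b0}; idom=b0
  b8: preds {b4,b7}: {b0,b1,b3,b4} ∩ {b0,b6,b7} = {b0}; idom=b0
  b9: preds {b6,b7}: {b0,b6} ∩ {b0,b6,b7} = {b0,b6}; idom=b6

Frontier:
  b6←b0: walk · to b0
  b6←b3: walk b3→b1 to b0
  b8←b4: walk b4→b3→b1 to b0
  b8←b7: walk b7→b6 to b0
  b9←b6: walk · to b6
  b9←b7: walk b7 to b6
  b0: DF=∅
  b1: DF={b6,b8}
  b2: DF=∅
  b3: DF={b6,b8}
  b4: DF={b8}
  b5: DF=∅
  b6: DF={b8}
  b7: DF={b8,b9}
  b8: DF=∅
  b9: DF=∅

φ for p: defs {b0,b2,b3,b7}
  DF⁺ = {b6,b8,b9}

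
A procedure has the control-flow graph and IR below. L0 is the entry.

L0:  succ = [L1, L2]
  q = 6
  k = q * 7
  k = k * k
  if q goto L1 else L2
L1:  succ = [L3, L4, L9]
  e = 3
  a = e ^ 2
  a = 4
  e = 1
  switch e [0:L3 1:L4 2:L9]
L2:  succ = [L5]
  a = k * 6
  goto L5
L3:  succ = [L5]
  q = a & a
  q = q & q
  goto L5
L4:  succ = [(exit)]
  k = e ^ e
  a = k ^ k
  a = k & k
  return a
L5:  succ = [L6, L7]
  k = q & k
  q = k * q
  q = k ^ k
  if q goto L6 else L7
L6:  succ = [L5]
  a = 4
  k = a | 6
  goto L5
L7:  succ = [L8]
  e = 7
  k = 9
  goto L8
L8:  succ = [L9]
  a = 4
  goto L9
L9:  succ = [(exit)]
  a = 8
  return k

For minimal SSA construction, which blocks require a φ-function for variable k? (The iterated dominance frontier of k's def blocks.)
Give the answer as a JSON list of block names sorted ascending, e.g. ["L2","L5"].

idom tree: L1←L0 L2←L0 L3←L1 L4←L1 L5←L0 L6←L5 L7←L5 L8←L7 L9←L0
Dom at joins:
  L5: preds {L2,L3,L6}: {L0,L2} ∩ {L0,L1,L3} ∩ {L0,L5,L6} = {L0}; idom=L0
  L9: preds {L1,L8}: {L0,L1} ∩ {L0,L5,L7,L8} = {L0}; idom=L0

DF walk-up:
  join L5 pred L2: L2 stop@L0
  join L5 pred L3: L3→L1 stop@L0
  join L5 pred L6: L6→L5 stop@L0
  join L9 pred L1: L1 stop@L0
  join L9 pred L8: L8→L7→L5 stop@L0
  L0 → ∅
  L1 → {L5,L9}
  L2 → {L5}
  L3 → {L5}
  L4 → ∅
  L5 → {L5,L9}
  L6 → {L5}
  L7 → {L9}
  L8 → {L9}
  L9 → ∅

φ for k: defs {L0,L4,L5,L6,L7}
  DF⁺ = {L5,L9}

Answer: ["L5", "L9"]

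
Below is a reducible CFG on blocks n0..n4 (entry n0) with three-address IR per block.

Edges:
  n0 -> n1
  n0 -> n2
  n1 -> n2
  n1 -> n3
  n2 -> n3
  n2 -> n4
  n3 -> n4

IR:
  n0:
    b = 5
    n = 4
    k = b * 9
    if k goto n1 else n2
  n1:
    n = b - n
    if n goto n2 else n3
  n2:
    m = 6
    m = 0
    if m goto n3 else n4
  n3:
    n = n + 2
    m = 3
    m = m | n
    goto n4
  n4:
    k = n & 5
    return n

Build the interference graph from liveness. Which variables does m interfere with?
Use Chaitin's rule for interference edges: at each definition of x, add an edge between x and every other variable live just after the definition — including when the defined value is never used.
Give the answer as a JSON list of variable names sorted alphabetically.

Block summaries:
  n0: {b,k,n} / ∅
  n1: {n} / {b,n}
  n2: {m} / ∅
  n3: {m,n} / {n}
  n4: {k} / {n}

Live sets:
  n0: in=∅ out={b,n}
  n1: in={b,n} out={n}
  n2: in={n} out={n}
  n3: in={n} out={n}
  n4: in={n} out=∅

Interfere edges:
  b — {k,n}
  k — {b,n}
  m — {n}
  n — {b,k,m}

N(m) = ["n"]

Answer: ["n"]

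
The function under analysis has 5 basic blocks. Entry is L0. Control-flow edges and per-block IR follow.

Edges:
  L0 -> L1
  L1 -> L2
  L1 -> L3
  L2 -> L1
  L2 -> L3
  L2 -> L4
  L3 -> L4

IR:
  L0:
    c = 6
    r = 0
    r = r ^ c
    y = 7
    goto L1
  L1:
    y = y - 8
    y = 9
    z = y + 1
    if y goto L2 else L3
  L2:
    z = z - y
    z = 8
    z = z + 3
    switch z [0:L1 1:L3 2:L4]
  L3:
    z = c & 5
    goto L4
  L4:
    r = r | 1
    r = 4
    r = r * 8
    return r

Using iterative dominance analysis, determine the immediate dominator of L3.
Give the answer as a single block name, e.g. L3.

Answer: L1

Working:
idom tree: L1←L0 L2←L1 L3←L1 L4←L1
Join-block Dom:
  L1: preds {L0,L2}: {L0} ∩ {L0,L1,L2} = {L0}; idom=L0
  L3: preds {L1,L2}: {L0,L1} ∩ {L0,L1,L2} = {L0,L1}; idom=L1
  L4: preds {L2,L3}: {L0,L1,L2} ∩ {L0,L1,L3} = {L0,L1}; idom=L1

idom(L3) = L1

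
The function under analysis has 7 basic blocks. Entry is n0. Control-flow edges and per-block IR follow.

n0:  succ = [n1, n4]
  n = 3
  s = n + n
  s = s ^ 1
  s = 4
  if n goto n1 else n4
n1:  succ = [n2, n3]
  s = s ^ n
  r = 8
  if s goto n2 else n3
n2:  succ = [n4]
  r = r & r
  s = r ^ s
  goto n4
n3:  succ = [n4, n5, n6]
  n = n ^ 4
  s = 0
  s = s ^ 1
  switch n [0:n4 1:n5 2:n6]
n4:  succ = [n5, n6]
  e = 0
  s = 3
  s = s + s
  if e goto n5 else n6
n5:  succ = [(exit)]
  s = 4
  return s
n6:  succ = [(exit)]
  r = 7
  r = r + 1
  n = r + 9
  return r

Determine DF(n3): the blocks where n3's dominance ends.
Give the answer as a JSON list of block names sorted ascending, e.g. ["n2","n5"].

Answer: ["n4", "n5", "n6"]

Analysis:
idom tree: n1←n0 n2←n1 n3←n1 n4←n0 n5←n0 n6←n0
Join-block Dom:
  n4: preds {n0,n2,n3}: {n0} ∩ {n0,n1,n2} ∩ {n0,n1,n3} = {n0}; idom=n0
  n5: preds {n3,n4}: {n0,n1,n3} ∩ {n0,n4} = {n0}; idom=n0
  n6: preds {n3,n4}: {n0,n1,n3} ∩ {n0,n4} = {n0}; idom=n0

DF walk-up:
  join n4 pred n0: · stop@n0
  join n4 pred n2: n2→n1 stop@n0
  join n4 pred n3: n3→n1 stop@n0
  join n5 pred n3: n3→n1 stop@n0
  join n5 pred n4: n4 stop@n0
  join n6 pred n3: n3→n1 stop@n0
  join n6 pred n4: n4 stop@n0
  n0 → ∅
  n1 → {n4,n5,n6}
  n2 → {n4}
  n3 → {n4,n5,n6}
  n4 → {n5,n6}
  n5 → ∅
  n6 → ∅

DF(n3) = ["n4", "n5", "n6"]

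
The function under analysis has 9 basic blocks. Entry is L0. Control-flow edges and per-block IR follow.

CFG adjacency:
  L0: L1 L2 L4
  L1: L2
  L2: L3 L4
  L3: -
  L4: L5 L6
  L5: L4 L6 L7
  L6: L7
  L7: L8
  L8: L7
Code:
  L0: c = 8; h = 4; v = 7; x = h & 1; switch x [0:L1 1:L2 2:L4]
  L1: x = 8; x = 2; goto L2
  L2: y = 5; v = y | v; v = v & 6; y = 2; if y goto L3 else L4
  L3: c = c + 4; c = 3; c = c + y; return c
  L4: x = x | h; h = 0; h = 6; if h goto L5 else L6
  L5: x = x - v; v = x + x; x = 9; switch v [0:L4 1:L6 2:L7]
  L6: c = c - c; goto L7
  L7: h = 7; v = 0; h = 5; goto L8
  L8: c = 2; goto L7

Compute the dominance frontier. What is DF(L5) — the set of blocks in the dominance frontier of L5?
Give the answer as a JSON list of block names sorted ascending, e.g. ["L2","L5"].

Answer: ["L4", "L6", "L7"]

Working:
idom tree: L1←L0 L2←L0 L3←L2 L4←L0 L5←L4 L6←L4 L7←L4 L8←L7
Join-block Dom:
  L2: preds {L0,L1}: {L0} ∩ {L0,L1} = {L0}; idom=L0
  L4: preds {L0,L2,L5}: {L0} ∩ {L0,L2} ∩ {L0,L4,L5} = {L0}; idom=L0
  L6: preds {L4,L5}: {L0,L4} ∩ {L0,L4,L5} = {L0,L4}; idom=L4
  L7: preds {L5,L6,L8}: {L0,L4,L5} ∩ {L0,L4,L6} ∩ {L0,L4,L7,L8} = {L0,L4}; idom=L4

DF derivation:
  join L2 pred L0: · stop@L0
  join L2 pred L1: L1 stop@L0
  join L4 pred L0: · stop@L0
  join L4 pred L2: L2 stop@L0
  join L4 pred L5: L5→L4 stop@L0
  join L6 pred L4: · stop@L4
  join L6 pred L5: L5 stop@L4
  join L7 pred L5: L5 stop@L4
  join L7 pred L6: L6 stop@L4
  join L7 pred L8: L8→L7 stop@L4
  L0: DF=∅
  L1: DF={L2}
  L2: DF={L4}
  L3: DF=∅
  L4: DF={L4}
  L5: DF={L4,L6,L7}
  L6: DF={L7}
  L7: DF={L7}
  L8: DF={L7}

DF(L5) = ["L4", "L6", "L7"]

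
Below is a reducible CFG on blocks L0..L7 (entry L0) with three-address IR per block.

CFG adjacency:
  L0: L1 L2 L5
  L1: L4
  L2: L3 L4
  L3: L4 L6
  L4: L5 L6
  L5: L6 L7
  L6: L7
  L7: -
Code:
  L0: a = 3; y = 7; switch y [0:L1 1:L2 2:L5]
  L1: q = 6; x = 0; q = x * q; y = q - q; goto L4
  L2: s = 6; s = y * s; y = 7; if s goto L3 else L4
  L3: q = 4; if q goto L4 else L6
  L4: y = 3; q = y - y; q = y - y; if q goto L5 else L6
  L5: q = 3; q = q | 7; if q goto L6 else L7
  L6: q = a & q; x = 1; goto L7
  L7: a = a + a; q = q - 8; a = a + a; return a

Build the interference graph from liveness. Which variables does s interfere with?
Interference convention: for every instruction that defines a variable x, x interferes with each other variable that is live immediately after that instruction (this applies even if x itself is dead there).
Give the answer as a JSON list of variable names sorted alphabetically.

def/use:
  L0: {a,y} / ∅
  L1: {q,x,y} / ∅
  L2: {s,y} / {y}
  L3: {q} / ∅
  L4: {q,y} / ∅
  L5: {q} / ∅
  L6: {q,x} / {a,q}
  L7: {a,q} / {a,q}

Backward fixpoint:
  live L0: ∅→{a,y}
  live L1: {a}→{a}
  live L2: {a,y}→{a}
  live L3: {a}→{a,q}
  live L4: {a}→{a,q}
  live L5: {a}→{a,q}
  live L6: {a,q}→{a,q}
  live L7: {a,q}→∅

Interference:
  a↔{q,s,x,y}
  q↔{a,x,y}
  s↔{a,y}
  x↔{a,q}
  y↔{a,q,s}

N(s) = ["a", "y"]

Answer: ["a", "y"]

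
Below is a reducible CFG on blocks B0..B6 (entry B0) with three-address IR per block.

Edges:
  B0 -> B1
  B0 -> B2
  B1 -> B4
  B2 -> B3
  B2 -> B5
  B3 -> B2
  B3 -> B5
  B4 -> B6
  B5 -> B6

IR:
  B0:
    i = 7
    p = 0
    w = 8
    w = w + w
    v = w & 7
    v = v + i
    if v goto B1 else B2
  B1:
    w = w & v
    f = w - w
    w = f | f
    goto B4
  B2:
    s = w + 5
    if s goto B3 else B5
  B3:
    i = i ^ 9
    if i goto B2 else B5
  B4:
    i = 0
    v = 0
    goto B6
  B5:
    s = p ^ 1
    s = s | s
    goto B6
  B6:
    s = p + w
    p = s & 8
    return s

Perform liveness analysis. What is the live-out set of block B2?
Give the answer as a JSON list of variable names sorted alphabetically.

def/use:
  B0: {i,p,v,w} / ∅
  B1: {f,w} / {v,w}
  B2: {s} / {w}
  B3: {i} / {i}
  B4: {i,v} / ∅
  B5: {s} / {p}
  B6: {p,s} / {p,w}

Live sets:
  live B0: ∅→{i,p,v,w}
  live B1: {p,v,w}→{p,w}
  live B2: {i,p,w}→{i,p,w}
  live B3: {i,p,w}→{i,p,w}
  live B4: {p,w}→{p,w}
  live B5: {p,w}→{p,w}
  live B6: {p,w}→∅

live-out(B2) = ["i", "p", "w"]

Answer: ["i", "p", "w"]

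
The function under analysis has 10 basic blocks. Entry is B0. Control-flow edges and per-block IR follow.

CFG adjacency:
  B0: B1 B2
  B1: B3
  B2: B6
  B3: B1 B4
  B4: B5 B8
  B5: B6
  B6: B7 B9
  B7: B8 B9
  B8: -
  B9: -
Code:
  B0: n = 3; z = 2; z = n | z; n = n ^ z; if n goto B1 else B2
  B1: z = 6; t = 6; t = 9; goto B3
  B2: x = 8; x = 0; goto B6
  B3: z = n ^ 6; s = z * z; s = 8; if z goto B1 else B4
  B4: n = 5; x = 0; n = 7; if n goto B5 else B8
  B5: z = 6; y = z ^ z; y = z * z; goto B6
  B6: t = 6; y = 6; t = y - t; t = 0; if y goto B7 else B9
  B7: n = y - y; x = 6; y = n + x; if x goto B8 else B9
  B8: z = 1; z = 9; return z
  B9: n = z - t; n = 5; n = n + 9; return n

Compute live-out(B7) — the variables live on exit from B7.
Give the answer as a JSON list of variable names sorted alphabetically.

Block summaries:
  B0 def {n,z} use ∅
  B1 def {t,z} use ∅
  B2 def {x} use ∅
  B3 def {s,z} use {n}
  B4 def {n,x} use ∅
  B5 def {y,z} use ∅
  B6 def {t,y} use ∅
  B7 def {n,x,y} use {y}
  B8 def {z} use ∅
  B9 def {n} use {t,z}

Liveness:
  B0: in=∅ out={n,z}
  B1: in={n} out={n}
  B2: in={z} out={z}
  B3: in={n} out={n}
  B4: in=∅ out=∅
  B5: in=∅ out={z}
  B6: in={z} out={t,y,z}
  B7: in={t,y,z} out={t,z}
  B8: in=∅ out=∅
  B9: in={t,z} out=∅

live-out(B7) = ["t", "z"]

Answer: ["t", "z"]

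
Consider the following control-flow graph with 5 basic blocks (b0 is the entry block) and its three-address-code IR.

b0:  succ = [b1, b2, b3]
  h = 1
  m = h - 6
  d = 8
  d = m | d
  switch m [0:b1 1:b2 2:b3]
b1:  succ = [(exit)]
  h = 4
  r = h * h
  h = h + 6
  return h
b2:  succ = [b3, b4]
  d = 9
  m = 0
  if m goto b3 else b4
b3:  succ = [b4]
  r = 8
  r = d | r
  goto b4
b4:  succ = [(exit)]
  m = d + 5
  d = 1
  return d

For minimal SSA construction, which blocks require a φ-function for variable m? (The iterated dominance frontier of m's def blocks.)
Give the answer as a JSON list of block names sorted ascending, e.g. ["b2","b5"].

idom tree: b1←b0 b2←b0 b3←b0 b4←b0
Join-block Dom:
  b3: preds {b0,b2}: {b0} ∩ {b0,b2} = {b0}; idom=b0
  b4: preds {b2,b3}: {b0,b2} ∩ {b0,b3} = {b0}; idom=b0

DF walk-up:
  join b3 pred b0: · stop@b0
  join b3 pred b2: b2 stop@b0
  join b4 pred b2: b2 stop@b0
  join b4 pred b3: b3 stop@b0
  b0: DF=∅
  b1: DF=∅
  b2: DF={b3,b4}
  b3: DF={b4}
  b4: DF=∅

φ for m: defs {b0,b2,b4}
  DF⁺ = {b3,b4}

Answer: ["b3", "b4"]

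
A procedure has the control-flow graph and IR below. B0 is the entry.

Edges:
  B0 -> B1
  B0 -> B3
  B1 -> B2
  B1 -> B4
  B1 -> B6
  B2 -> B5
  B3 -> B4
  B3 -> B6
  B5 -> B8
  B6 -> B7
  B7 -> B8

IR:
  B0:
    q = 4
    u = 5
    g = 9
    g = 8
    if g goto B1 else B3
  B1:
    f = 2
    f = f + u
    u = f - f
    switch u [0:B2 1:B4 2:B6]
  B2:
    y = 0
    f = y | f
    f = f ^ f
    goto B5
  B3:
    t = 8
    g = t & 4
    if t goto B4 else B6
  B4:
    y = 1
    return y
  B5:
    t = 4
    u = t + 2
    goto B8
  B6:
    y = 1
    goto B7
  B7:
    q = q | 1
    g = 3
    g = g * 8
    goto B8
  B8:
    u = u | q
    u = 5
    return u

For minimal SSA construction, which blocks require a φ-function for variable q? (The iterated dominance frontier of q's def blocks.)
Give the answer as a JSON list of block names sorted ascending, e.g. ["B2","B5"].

Answer: ["B8"]

Analysis:
idom tree: B1←B0 B2←B1 B3←B0 B4←B0 B5←B2 B6←B0 B7←B6 B8←B0
Join-block Dom:
  B4: preds {B1,B3}: {B0,B1} ∩ {B0,B3} = {B0}; idom=B0
  B6: preds {B1,B3}: {B0,B1} ∩ {B0,B3} = {B0}; idom=B0
  B8: preds {B5,B7}: {B0,B1,B2,B5} ∩ {B0,B6,B7} = {B0}; idom=B0

Frontier:
  join B4 pred B1: B1 stop@B0
  join B4 pred B3: B3 stop@B0
  join B6 pred B1: B1 stop@B0
  join B6 pred B3: B3 stop@B0
  join B8 pred B5: B5→B2→B1 stop@B0
  join B8 pred B7: B7→B6 stop@B0
  B0 → ∅
  B1 → {B4,B6,B8}
  B2 → {B8}
  B3 → {B4,B6}
  B4 → ∅
  B5 → {B8}
  B6 → {B8}
  B7 → {B8}
  B8 → ∅

φ for q: defs {B0,B7}
  DF⁺ = {B8}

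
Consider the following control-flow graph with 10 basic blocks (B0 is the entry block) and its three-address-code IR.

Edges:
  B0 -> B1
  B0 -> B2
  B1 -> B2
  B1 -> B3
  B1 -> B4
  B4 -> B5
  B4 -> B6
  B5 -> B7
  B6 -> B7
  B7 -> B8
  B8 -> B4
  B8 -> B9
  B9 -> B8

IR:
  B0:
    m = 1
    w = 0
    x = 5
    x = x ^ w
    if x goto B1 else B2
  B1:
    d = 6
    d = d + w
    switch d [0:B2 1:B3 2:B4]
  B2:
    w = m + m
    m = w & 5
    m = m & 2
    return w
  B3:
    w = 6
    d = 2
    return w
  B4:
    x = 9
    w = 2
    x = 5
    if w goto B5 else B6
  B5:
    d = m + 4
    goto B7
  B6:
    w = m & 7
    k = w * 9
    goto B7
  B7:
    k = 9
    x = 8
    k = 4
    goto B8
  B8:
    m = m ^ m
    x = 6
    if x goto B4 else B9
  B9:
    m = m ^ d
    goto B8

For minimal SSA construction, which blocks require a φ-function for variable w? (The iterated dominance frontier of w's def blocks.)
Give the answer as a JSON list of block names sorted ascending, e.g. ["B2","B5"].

idom tree: B1←B0 B2←B0 B3←B1 B4←B1 B5←B4 B6←B4 B7←B4 B8←B7 B9←B8
Join-block Dom:
  B2: preds {B0,B1}: {B0} ∩ {B0,B1} = {B0}; idom=B0
  B4: preds {B1,B8}: {B0,B1} ∩ {B0,B1,B4,B7,B8} = {B0,B1}; idom=B1
  B7: preds {B5,B6}: {B0,B1,B4,B5} ∩ {B0,B1,B4,B6} = {B0,B1,B4}; idom=B4
  B8: preds {B7,B9}: {B0,B1,B4,B7} ∩ {B0,B1,B4,B7,B8,B9} = {B0,B1,B4,B7}; idom=B7

Frontier:
  B2←B0: walk · to B0
  B2←B1: walk B1 to B0
  B4←B1: walk · to B1
  B4←B8: walk B8→B7→B4 to B1
  B7←B5: walk B5 to B4
  B7←B6: walk B6 to B4
  B8←B7: walk · to B7
  B8←B9: walk B9→B8 to B7
  DF(B0)=∅
  DF(B1)={B2}
  DF(B2)=∅
  DF(B3)=∅
  DF(B4)={B4}
  DF(B5)={B7}
  DF(B6)={B7}
  DF(B7)={B4}
  DF(B8)={B4,B8}
  DF(B9)={B8}

φ for w: defs {B0,B2,B3,B4,B6}
  DF⁺ = {B4,B7}

Answer: ["B4", "B7"]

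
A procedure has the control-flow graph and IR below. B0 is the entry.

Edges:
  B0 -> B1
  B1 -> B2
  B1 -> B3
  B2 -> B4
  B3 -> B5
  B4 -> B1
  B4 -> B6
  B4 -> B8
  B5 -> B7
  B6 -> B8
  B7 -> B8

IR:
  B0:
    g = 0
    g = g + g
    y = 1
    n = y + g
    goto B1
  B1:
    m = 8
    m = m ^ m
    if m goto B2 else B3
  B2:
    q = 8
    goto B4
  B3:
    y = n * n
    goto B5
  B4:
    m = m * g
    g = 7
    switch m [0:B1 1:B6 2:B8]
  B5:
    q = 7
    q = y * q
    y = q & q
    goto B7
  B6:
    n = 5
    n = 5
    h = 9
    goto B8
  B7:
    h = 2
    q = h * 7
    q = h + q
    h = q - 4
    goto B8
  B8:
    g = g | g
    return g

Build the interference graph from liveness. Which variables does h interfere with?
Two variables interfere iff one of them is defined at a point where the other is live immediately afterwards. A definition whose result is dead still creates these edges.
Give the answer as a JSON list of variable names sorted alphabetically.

Block summaries:
  B0: {g,n,y} / ∅
  B1: {m} / ∅
  B2: {q} / ∅
  B3: {y} / {n}
  B4: {g,m} / {g,m}
  B5: {q,y} / {y}
  B6: {h,n} / ∅
  B7: {h,q} / ∅
  B8: {g} / {g}

Live sets:
  B0: in=∅ out={g,n}
  B1: in={g,n} out={g,m,n}
  B2: in={g,m,n} out={g,m,n}
  B3: in={g,n} out={g,y}
  B4: in={g,m,n} out={g,n}
  B5: in={g,y} out={g}
  B6: in={g} out={g}
  B7: in={g} out={g}
  B8: in={g} out=∅

Interference:
  g↔{h,m,n,q,y}
  h↔{g,q}
  m↔{g,n,q}
  n↔{g,m,q}
  q↔{g,h,m,n,y}
  y↔{g,q}

N(h) = ["g", "q"]

Answer: ["g", "q"]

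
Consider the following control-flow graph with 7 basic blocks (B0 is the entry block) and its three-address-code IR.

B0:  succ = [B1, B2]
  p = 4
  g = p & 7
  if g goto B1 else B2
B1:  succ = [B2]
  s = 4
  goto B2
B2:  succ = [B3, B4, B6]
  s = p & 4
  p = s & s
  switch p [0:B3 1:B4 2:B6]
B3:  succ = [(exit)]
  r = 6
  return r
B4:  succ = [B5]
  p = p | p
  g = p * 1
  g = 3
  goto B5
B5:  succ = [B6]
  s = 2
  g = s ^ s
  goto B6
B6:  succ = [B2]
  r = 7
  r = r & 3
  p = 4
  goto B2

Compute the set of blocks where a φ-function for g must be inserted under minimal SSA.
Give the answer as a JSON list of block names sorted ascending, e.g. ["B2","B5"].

idom tree: B1←B0 B2←B0 B3←B2 B4←B2 B5←B4 B6←B2
Dom∩ at merges:
  B2: preds {B0,B1,B6}: {B0} ∩ {B0,B1} ∩ {B0,B2,B6} = {B0}; idom=B0
  B6: preds {B2,B5}: {B0,B2} ∩ {B0,B2,B4,B5} = {B0,B2}; idom=B2

Frontier:
  B2←B0: walk · to B0
  B2←B1: walk B1 to B0
  B2←B6: walk B6→B2 to B0
  B6←B2: walk · to B2
  B6←B5: walk B5→B4 to B2
  B0: DF=∅
  B1: DF={B2}
  B2: DF={B2}
  B3: DF=∅
  B4: DF={B6}
  B5: DF={B6}
  B6: DF={B2}

φ for g: defs {B0,B4,B5}
  DF⁺ = {B2,B6}

Answer: ["B2", "B6"]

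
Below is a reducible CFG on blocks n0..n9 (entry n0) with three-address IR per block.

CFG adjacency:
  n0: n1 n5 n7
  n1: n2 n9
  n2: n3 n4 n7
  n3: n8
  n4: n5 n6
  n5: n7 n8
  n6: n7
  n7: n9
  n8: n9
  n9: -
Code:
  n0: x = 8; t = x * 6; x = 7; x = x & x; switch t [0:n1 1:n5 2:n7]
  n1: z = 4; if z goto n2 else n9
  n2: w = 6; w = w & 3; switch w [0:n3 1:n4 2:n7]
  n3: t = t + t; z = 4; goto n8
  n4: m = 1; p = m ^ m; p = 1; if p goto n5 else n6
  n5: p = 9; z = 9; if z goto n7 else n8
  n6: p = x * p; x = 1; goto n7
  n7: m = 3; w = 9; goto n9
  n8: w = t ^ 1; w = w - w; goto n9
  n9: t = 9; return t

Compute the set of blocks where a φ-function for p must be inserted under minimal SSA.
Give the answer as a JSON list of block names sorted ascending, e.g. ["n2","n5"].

idom tree: n1←n0 n2←n1 n3←n2 n4←n2 n5←n0 n6←n4 n7←n0 n8←n0 n9←n0
Dom∩ at merges:
  n5: preds {n0,n4}: {n0} ∩ {n0,n1,n2,n4} = {n0}; idom=n0
  n7: preds {n0,n2,n5,n6}: {n0} ∩ {n0,n1,n2} ∩ {n0,n5} ∩ {n0,n1,n2,n4,n6} = {n0}; idom=n0
  n8: preds {n3,n5}: {n0,n1,n2,n3} ∩ {n0,n5} = {n0}; idom=n0
  n9: preds {n1,n7,n8}: {n0,n1} ∩ {n0,n7} ∩ {n0,n8} = {n0}; idom=n0

DF walk-up:
  n5←n0: walk · to n0
  n5←n4: walk n4→n2→n1 to n0
  n7←n0: walk · to n0
  n7←n2: walk n2→n1 to n0
  n7←n5: walk n5 to n0
  n7←n6: walk n6→n4→n2→n1 to n0
  n8←n3: walk n3→n2→n1 to n0
  n8←n5: walk n5 to n0
  n9←n1: walk n1 to n0
  n9←n7: walk n7 to n0
  n9←n8: walk n8 to n0
  DF(n0)=∅
  DF(n1)={n5,n7,n8,n9}
  DF(n2)={n5,n7,n8}
  DF(n3)={n8}
  DF(n4)={n5,n7}
  DF(n5)={n7,n8}
  DF(n6)={n7}
  DF(n7)={n9}
  DF(n8)={n9}
  DF(n9)=∅

φ for p: defs {n4,n5,n6}
  DF⁺ = {n5,n7,n8,n9}

Answer: ["n5", "n7", "n8", "n9"]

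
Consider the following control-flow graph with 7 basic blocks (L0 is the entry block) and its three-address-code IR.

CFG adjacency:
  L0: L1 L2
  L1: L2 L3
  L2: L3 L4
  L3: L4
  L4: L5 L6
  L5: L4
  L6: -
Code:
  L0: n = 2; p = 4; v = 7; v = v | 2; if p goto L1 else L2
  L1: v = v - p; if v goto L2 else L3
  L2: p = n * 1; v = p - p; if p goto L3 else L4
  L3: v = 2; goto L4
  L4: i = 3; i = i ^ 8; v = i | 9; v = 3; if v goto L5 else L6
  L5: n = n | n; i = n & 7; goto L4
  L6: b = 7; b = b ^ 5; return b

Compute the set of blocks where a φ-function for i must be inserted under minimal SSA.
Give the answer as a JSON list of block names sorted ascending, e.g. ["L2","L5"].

Answer: ["L4"]

Derivation:
idom tree: L1←L0 L2←L0 L3←L0 L4←L0 L5←L4 L6←L4
Dom at joins:
  L2: preds {L0,L1}: {L0} ∩ {L0,L1} = {L0}; idom=L0
  L3: preds {L1,L2}: {L0,L1} ∩ {L0,L2} = {L0}; idom=L0
  L4: preds {L2,L3,L5}: {L0,L2} ∩ {L0,L3} ∩ {L0,L4,L5} = {L0}; idom=L0

DF derivation:
  join L2 pred L0: · stop@L0
  join L2 pred L1: L1 stop@L0
  join L3 pred L1: L1 stop@L0
  join L3 pred L2: L2 stop@L0
  join L4 pred L2: L2 stop@L0
  join L4 pred L3: L3 stop@L0
  join L4 pred L5: L5→L4 stop@L0
  L0 → ∅
  L1 → {L2,L3}
  L2 → {L3,L4}
  L3 → {L4}
  L4 → {L4}
  L5 → {L4}
  L6 → ∅

φ for i: defs {L4,L5}
  DF⁺ = {L4}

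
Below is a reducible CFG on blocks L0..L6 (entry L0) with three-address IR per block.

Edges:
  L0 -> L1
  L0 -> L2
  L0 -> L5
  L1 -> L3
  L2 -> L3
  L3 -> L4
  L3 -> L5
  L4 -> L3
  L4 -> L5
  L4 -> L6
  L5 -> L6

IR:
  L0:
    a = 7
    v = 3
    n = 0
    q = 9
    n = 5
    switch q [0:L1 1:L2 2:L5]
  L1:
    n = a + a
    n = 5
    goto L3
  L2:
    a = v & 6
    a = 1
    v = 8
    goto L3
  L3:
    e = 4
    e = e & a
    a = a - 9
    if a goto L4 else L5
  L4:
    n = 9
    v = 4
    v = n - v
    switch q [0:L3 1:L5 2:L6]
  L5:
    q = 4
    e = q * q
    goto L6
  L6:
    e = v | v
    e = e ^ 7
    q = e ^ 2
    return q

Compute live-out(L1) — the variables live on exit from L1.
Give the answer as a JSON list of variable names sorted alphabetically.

Answer: ["a", "q", "v"]

Derivation:
Block summaries:
  L0: def={a,n,q,v} ue=∅
  L1: def={n} ue={a}
  L2: def={a,v} ue={v}
  L3: def={a,e} ue={a}
  L4: def={n,v} ue={q}
  L5: def={e,q} ue=∅
  L6: def={e,q} ue={v}

Backward fixpoint:
  live L0: ∅→{a,q,v}
  live L1: {a,q,v}→{a,q,v}
  live L2: {q,v}→{a,q,v}
  live L3: {a,q,v}→{a,q,v}
  live L4: {a,q}→{a,q,v}
  live L5: {v}→{v}
  live L6: {v}→∅

live-out(L1) = ["a", "q", "v"]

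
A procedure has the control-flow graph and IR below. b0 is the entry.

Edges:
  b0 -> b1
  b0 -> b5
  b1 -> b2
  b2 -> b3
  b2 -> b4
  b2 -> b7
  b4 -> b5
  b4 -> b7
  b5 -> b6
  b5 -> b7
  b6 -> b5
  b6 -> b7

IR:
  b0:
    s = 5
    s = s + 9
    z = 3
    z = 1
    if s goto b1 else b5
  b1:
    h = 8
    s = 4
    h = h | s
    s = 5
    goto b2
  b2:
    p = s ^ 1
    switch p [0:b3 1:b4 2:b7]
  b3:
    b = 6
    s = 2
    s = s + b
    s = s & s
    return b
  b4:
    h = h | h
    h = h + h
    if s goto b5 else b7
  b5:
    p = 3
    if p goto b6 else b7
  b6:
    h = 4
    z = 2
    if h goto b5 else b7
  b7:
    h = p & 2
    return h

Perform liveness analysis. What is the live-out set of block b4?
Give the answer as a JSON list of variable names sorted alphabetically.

Answer: ["p"]

Working:
Per-block:
  b0: {s,z} / ∅
  b1: {h,s} / ∅
  b2: {p} / {s}
  b3: {b,s} / ∅
  b4: {h} / {h,s}
  b5: {p} / ∅
  b6: {h,z} / ∅
  b7: {h} / {p}

Backward fixpoint:
  b0 li=∅ lo=∅
  b1 li=∅ lo={h,s}
  b2 li={h,s} lo={h,p,s}
  b3 li=∅ lo=∅
  b4 li={h,p,s} lo={p}
  b5 li=∅ lo={p}
  b6 li={p} lo={p}
  b7 li={p} lo=∅

live-out(b4) = ["p"]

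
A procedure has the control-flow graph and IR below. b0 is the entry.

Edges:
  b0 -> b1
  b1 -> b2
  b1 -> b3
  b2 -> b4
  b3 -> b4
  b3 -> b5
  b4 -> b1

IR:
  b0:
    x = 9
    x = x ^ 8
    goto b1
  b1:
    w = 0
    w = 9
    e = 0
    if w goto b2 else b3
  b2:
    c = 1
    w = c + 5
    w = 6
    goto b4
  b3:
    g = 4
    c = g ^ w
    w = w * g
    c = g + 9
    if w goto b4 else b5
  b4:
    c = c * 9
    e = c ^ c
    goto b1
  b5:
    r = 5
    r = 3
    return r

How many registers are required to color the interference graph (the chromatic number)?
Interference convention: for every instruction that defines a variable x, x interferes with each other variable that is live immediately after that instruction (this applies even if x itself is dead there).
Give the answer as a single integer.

Per-block:
  b0: def={x} ue=∅
  b1: def={e,w} ue=∅
  b2: def={c,w} ue=∅
  b3: def={c,g,w} ue={w}
  b4: def={c,e} ue={c}
  b5: def={r} ue=∅

Backward fixpoint:
  b0: in=∅ out=∅
  b1: in=∅ out={w}
  b2: in=∅ out={c}
  b3: in={w} out={c}
  b4: in={c} out=∅
  b5: in=∅ out=∅

Conflict graph:
  c — {g,w}
  e — {w}
  g — {c,w}
  r — ∅
  w — {c,e,g}
  x — ∅

Registers:
  lower bound: {c,g,w} mutually conflict ⇒ χ ≥ 3
  assign c→R1 e→R1 g→R2 r→R0 w→R0 x→R0 — no edge inside a register ⇒ χ ≤ 3
  χ = 3

Answer: 3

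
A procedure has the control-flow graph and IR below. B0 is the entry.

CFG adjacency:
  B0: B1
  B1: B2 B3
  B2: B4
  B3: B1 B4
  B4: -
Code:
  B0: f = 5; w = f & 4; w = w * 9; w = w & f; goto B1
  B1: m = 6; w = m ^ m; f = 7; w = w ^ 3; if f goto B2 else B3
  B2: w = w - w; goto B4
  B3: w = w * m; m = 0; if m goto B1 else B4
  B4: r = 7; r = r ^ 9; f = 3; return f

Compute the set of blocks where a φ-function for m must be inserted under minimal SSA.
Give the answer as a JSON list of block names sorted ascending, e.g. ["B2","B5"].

idom tree: B1←B0 B2←B1 B3←B1 B4←B1
Join-block Dom:
  B1: preds {B0,B3}: {B0} ∩ {B0,B1,B3} = {B0}; idom=B0
  B4: preds {B2,B3}: {B0,B1,B2} ∩ {B0,B1,B3} = {B0,B1}; idom=B1

DF walk-up:
  B1←B0: walk · to B0
  B1←B3: walk B3→B1 to B0
  B4←B2: walk B2 to B1
  B4←B3: walk B3 to B1
  B0 → ∅
  B1 → {B1}
  B2 → {B4}
  B3 → {B1,B4}
  B4 → ∅

φ for m: defs {B1,B3}
  DF⁺ = {B1,B4}

Answer: ["B1", "B4"]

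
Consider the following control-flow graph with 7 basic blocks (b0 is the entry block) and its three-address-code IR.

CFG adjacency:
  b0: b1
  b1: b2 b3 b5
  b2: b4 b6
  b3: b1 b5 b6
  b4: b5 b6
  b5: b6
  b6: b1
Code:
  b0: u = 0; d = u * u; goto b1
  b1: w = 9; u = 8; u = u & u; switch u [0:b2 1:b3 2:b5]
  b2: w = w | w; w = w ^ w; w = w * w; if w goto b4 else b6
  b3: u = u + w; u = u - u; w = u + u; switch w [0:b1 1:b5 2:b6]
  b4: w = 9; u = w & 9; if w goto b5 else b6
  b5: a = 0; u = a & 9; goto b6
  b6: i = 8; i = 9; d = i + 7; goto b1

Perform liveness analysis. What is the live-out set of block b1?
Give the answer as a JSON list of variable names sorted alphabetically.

Answer: ["u", "w"]

Derivation:
Per-block:
  b0: {d,u} / ∅
  b1: {u,w} / ∅
  b2: {w} / {w}
  b3: {u,w} / {u,w}
  b4: {u,w} / ∅
  b5: {a,u} / ∅
  b6: {d,i} / ∅

Live sets:
  b0 li=∅ lo=∅
  b1 li=∅ lo={u,w}
  b2 li={w} lo=∅
  b3 li={u,w} lo=∅
  b4 li=∅ lo=∅
  b5 li=∅ lo=∅
  b6 li=∅ lo=∅

live-out(b1) = ["u", "w"]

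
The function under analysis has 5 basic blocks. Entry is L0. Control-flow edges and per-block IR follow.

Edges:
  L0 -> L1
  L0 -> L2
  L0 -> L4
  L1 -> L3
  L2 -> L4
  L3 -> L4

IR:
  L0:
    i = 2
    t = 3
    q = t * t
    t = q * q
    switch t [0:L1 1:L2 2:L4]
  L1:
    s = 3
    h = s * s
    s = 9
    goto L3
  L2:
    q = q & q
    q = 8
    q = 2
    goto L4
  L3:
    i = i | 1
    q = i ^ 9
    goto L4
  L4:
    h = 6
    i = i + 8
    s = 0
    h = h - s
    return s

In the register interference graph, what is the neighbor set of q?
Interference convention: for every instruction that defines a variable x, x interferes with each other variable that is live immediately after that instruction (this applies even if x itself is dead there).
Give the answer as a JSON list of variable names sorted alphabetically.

def/use:
  L0 def {i,q,t} use ∅
  L1 def {h,s} use ∅
  L2 def {q} use {q}
  L3 def {i,q} use {i}
  L4 def {h,i,s} use {i}

Liveness:
  L0 li=∅ lo={i,q}
  L1 li={i} lo={i}
  L2 li={i,q} lo={i}
  L3 li={i} lo={i}
  L4 li={i} lo=∅

Interfere edges:
  h↔{i,s}
  i↔{h,q,s,t}
  q↔{i,t}
  s↔{h,i}
  t↔{i,q}

N(q) = ["i", "t"]

Answer: ["i", "t"]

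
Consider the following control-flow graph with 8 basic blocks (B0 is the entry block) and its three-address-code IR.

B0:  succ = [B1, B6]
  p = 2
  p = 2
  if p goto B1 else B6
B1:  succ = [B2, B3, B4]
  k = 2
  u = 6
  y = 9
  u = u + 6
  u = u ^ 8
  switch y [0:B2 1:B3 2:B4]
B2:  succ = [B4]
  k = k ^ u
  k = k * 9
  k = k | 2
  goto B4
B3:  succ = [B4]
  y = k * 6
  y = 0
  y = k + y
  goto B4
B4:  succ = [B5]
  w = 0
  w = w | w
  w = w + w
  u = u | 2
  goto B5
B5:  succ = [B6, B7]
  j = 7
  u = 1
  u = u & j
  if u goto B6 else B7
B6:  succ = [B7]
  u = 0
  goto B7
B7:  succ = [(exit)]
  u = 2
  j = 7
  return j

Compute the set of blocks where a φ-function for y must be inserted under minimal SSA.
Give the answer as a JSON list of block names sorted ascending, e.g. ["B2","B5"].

idom tree: B1←B0 B2←B1 B3←B1 B4←B1 B5←B4 B6←B0 B7←B0
Dom∩ at merges:
  B4: preds {B1,B2,B3}: {B0,B1} ∩ {B0,B1,B2} ∩ {B0,B1,B3} = {B0,B1}; idom=B1
  B6: preds {B0,B5}: {B0} ∩ {B0,B1,B4,B5} = {B0}; idom=B0
  B7: preds {B5,B6}: {B0,B1,B4,B5} ∩ {B0,B6} = {B0}; idom=B0

DF derivation:
  B4←B1: walk · to B1
  B4←B2: walk B2 to B1
  B4←B3: walk B3 to B1
  B6←B0: walk · to B0
  B6←B5: walk B5→B4→B1 to B0
  B7←B5: walk B5→B4→B1 to B0
  B7←B6: walk B6 to B0
  B0: DF=∅
  B1: DF={B6,B7}
  B2: DF={B4}
  B3: DF={B4}
  B4: DF={B6,B7}
  B5: DF={B6,B7}
  B6: DF={B7}
  B7: DF=∅

φ for y: defs {B1,B3}
  DF⁺ = {B4,B6,B7}

Answer: ["B4", "B6", "B7"]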